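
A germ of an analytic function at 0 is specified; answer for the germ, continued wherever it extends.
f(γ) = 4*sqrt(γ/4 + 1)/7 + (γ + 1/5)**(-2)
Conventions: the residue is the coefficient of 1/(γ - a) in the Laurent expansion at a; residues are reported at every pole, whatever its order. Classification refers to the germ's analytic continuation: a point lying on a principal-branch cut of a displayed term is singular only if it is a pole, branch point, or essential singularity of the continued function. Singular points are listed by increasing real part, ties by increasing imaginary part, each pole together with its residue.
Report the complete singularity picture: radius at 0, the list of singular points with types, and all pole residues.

Denominator factor (γ + 1/5)^2: pole of order 2 at -1/5, modulus 1/5.
Branch term (4/7)*sqrt(1 - γ/(-4)): its argument vanishes at γ = -4, a square-root branch point, modulus 4.
The radius of convergence is the smallest modulus among the singular points: 1/5.
The branch term is analytic at -1/5 and contributes nothing to the residue; only the rational part matters.
At the order-2 pole -1/5 set g(γ) = (γ - (-1/5))^2*(rational part) = 1.
Order-2 pole: residue = g'(a); g'(-1/5) = 0, so the residue is 0.
List the singular points by increasing real part (a conjugate pair: the negative imaginary part first).

Radius of convergence at 0: 1/5.
At -4: an algebraic (square-root) branch point.
At -1/5: a pole of order 2; residue 0.


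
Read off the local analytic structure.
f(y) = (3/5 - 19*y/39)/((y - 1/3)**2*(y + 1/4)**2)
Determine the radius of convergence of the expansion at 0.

Denominator factor (y + 1/4)^2: pole of order 2 at -1/4, modulus 1/4.
Denominator factor (y - 1/3)^2: pole of order 2 at 1/3, modulus 1/3.
The radius of convergence is the smallest modulus among the singular points: 1/4.

The radius of convergence is 1/4.


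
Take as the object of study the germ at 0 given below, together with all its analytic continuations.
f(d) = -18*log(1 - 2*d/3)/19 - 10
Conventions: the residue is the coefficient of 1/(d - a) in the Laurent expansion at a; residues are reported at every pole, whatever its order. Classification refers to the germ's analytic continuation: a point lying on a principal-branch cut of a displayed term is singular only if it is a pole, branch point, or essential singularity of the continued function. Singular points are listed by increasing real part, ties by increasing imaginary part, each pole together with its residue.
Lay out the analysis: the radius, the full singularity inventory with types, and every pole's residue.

Radius of convergence at 0: 3/2.
At 3/2: a logarithmic branch point.

Branch term (-18/19)*log(1 - d/(3/2)): its argument vanishes at d = 3/2, a logarithmic branch point, modulus 3/2.
The radius of convergence is the smallest modulus among the singular points: 3/2.


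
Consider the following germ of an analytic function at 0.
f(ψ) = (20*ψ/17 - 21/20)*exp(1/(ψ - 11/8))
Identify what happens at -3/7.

There is no denominator, hence no pole anywhere.
The essential point of exp(1/(ψ - (11/8))) is 11/8, not -3/7.
So the germ continues analytically to -3/7.

The point is a regular point.


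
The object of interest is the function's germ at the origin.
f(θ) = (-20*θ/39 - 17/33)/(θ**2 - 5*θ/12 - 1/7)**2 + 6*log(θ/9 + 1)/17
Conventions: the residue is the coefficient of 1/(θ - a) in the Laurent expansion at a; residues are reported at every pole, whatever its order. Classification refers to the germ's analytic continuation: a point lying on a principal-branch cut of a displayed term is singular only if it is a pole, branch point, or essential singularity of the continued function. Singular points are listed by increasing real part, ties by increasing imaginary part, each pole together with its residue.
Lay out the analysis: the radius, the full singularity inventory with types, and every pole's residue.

Radius of convergence at 0: -5/24 + (1/168)*sqrt(5257).
At -9: a logarithmic branch point.
At 5/24 - (1/168)*sqrt(5257): a pole of order 2; residue -(2151744/80652143)*sqrt(5257).
At 5/24 + (1/168)*sqrt(5257): a pole of order 2; residue (2151744/80652143)*sqrt(5257).

Denominator factor (θ**2 - 5*θ/12 - 1/7)^2: discriminant 751/1008, real irrational roots 5/24 + (1/168)*sqrt(5257) and 5/24 - (1/168)*sqrt(5257); poles of order 2, moduli 5/24 + (1/168)*sqrt(5257) and -5/24 + (1/168)*sqrt(5257).
Branch term (6/17)*log(1 - θ/(-9)): its argument vanishes at θ = -9, a logarithmic branch point, modulus 9.
The radius of convergence is the smallest modulus among the singular points: -5/24 + (1/168)*sqrt(5257).
The branch term is analytic at 5/24 - (1/168)*sqrt(5257) and contributes nothing to the residue; only the rational part matters.
The factor θ**2 - 5*θ/12 - 1/7 splits as (θ - a)(θ - a') with a = 5/24 - (1/168)*sqrt(5257), a' = 5/24 + (1/168)*sqrt(5257). At the order-2 pole a set g(θ) = (θ - a)^2*(rational part) = [-20*θ/39 - 17/33] / (θ - a')^2.
Order-2 pole: residue = g'(a); g'(5/24 - (1/168)*sqrt(5257)) = -(2151744/80652143)*sqrt(5257), so the residue is -(2151744/80652143)*sqrt(5257).
The branch term is analytic at 5/24 + (1/168)*sqrt(5257) and contributes nothing to the residue; only the rational part matters.
The factor θ**2 - 5*θ/12 - 1/7 splits as (θ - a)(θ - a') with a = 5/24 + (1/168)*sqrt(5257), a' = 5/24 - (1/168)*sqrt(5257). At the order-2 pole a set g(θ) = (θ - a)^2*(rational part) = [-20*θ/39 - 17/33] / (θ - a')^2.
Order-2 pole: residue = g'(a); g'(5/24 + (1/168)*sqrt(5257)) = (2151744/80652143)*sqrt(5257), so the residue is (2151744/80652143)*sqrt(5257).
List the singular points by increasing real part (a conjugate pair: the negative imaginary part first).


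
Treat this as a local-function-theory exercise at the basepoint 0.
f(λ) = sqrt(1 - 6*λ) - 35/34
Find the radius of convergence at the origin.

Branch term (1)*sqrt(1 - λ/(1/6)): its argument vanishes at λ = 1/6, a square-root branch point, modulus 1/6.
The radius of convergence is the smallest modulus among the singular points: 1/6.

The radius of convergence is 1/6.


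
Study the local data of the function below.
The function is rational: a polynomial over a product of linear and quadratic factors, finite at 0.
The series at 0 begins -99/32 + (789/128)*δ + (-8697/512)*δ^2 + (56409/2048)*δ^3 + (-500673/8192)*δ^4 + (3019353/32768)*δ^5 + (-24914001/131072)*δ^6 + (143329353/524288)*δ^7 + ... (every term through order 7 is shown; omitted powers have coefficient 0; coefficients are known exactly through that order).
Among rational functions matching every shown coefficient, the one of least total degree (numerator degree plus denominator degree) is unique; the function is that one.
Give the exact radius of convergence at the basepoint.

The radius of convergence is 4/7.

No rational of total degree below 4 reproduces all 8 coefficients; solving the [1/3] Pade equations on them gives f(δ) = (11/14 - 7*δ/12)/((δ - 4/7)*(δ + 2/3)**2), whose expansion matches every shown term.
Denominator factor (δ + 2/3)^2: pole of order 2 at -2/3, modulus 2/3.
Denominator factor (δ - 4/7): pole of order 1 at 4/7, modulus 4/7.
The radius of convergence is the smallest modulus among the singular points: 4/7.


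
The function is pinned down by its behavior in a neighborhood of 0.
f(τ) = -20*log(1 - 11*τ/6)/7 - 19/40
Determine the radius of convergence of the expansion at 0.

Branch term (-20/7)*log(1 - τ/(6/11)): its argument vanishes at τ = 6/11, a logarithmic branch point, modulus 6/11.
The radius of convergence is the smallest modulus among the singular points: 6/11.

The radius of convergence is 6/11.


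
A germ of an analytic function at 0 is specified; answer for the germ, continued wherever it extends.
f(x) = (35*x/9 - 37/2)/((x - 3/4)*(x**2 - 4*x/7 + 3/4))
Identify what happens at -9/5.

The point is a regular point.

Denominator factors: x**2 - 4*x/7 + 3/4 = 3513/700 at x = -9/5; x - 3/4 = -51/20 at x = -9/5 — none vanishes.
So the germ continues analytically to -9/5.


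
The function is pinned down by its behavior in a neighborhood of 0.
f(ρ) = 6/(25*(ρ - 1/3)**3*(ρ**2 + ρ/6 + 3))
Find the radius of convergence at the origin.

Denominator factor (ρ - 1/3)^3: pole of order 3 at 1/3, modulus 1/3.
Denominator factor (ρ**2 + ρ/6 + 3): discriminant -431/36, complex-conjugate roots (-1/12) + ((1/12)*sqrt(431))*i and (-1/12) - ((1/12)*sqrt(431))*i; poles of order 1, moduli sqrt(3) and sqrt(3).
The radius of convergence is the smallest modulus among the singular points: 1/3.

The radius of convergence is 1/3.


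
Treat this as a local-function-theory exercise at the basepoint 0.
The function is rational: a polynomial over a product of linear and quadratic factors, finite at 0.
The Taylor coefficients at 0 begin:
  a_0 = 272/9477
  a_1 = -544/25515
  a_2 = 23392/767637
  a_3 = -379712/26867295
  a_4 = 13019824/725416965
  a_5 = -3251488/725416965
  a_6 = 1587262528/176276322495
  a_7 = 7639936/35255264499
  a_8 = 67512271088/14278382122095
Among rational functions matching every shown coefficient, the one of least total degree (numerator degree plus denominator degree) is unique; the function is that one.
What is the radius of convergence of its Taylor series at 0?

No rational of total degree below 7 reproduces all 9 coefficients; solving the [1/6] Pade equations on them gives f(σ) = (17/13 - 34*σ/35)/((σ + 9/4)**2*(σ**2 + 4*σ/3 - 3)**2), whose expansion matches every shown term.
Denominator factor (σ + 9/4)^2: pole of order 2 at -9/4, modulus 9/4.
Denominator factor (σ**2 + 4*σ/3 - 3)^2: discriminant 124/9, real irrational roots -2/3 + (1/3)*sqrt(31) and -2/3 - (1/3)*sqrt(31); poles of order 2, moduli -2/3 + (1/3)*sqrt(31) and 2/3 + (1/3)*sqrt(31).
The radius of convergence is the smallest modulus among the singular points: -2/3 + (1/3)*sqrt(31).

The radius of convergence is -2/3 + (1/3)*sqrt(31).


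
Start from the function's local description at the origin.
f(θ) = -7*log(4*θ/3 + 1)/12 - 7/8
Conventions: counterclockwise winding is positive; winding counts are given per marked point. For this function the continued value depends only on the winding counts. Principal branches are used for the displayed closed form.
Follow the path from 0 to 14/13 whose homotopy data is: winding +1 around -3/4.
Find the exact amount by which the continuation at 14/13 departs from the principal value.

Continued minus principal equals -(7/6)*pi*i.

The rational part is single-valued and drops out of the difference; each branch term changes only by its own monodromy.
(-7/12)*log(1 - θ/(-3/4)): each positive loop around -3/4 adds 2*pi*i to the log, so winding +1 contributes (-7/12)*(1)*2*pi*i = -(7/6)*pi*i.
Summing the contributions at θ = 14/13 gives -(7/6)*pi*i.


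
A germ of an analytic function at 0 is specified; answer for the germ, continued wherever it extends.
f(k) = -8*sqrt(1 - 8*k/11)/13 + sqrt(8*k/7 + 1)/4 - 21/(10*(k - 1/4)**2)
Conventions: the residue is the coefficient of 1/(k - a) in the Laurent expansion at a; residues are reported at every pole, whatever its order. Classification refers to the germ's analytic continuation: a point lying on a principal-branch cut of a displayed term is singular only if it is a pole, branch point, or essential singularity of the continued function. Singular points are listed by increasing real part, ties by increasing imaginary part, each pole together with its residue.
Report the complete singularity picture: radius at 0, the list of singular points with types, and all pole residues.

Denominator factor (k - 1/4)^2: pole of order 2 at 1/4, modulus 1/4.
Branch term (1/4)*sqrt(1 - k/(-7/8)): its argument vanishes at k = -7/8, a square-root branch point, modulus 7/8.
Branch term (-8/13)*sqrt(1 - k/(11/8)): its argument vanishes at k = 11/8, a square-root branch point, modulus 11/8.
The radius of convergence is the smallest modulus among the singular points: 1/4.
The branch terms are analytic at 1/4 and contribute nothing to the residue; only the rational part matters.
At the order-2 pole 1/4 set g(k) = (k - (1/4))^2*(rational part) = -21/10.
Order-2 pole: residue = g'(a); g'(1/4) = 0, so the residue is 0.
List the singular points by increasing real part (a conjugate pair: the negative imaginary part first).

Radius of convergence at 0: 1/4.
At -7/8: an algebraic (square-root) branch point.
At 1/4: a pole of order 2; residue 0.
At 11/8: an algebraic (square-root) branch point.


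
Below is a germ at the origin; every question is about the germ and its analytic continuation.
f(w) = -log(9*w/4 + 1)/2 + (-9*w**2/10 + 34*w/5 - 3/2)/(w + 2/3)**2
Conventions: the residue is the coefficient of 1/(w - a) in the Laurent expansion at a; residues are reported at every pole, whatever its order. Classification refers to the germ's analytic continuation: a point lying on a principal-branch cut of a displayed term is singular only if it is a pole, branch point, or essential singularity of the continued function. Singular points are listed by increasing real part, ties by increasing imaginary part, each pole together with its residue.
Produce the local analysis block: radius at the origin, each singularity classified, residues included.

Denominator factor (w + 2/3)^2: pole of order 2 at -2/3, modulus 2/3.
Branch term (-1/2)*log(1 - w/(-4/9)): its argument vanishes at w = -4/9, a logarithmic branch point, modulus 4/9.
The radius of convergence is the smallest modulus among the singular points: 4/9.
The branch term is analytic at -2/3 and contributes nothing to the residue; only the rational part matters.
At the order-2 pole -2/3 set g(w) = (w - (-2/3))^2*(rational part) = -9*w**2/10 + 34*w/5 - 3/2.
Order-2 pole: residue = g'(a); g'(-2/3) = 8, so the residue is 8.
List the singular points by increasing real part (a conjugate pair: the negative imaginary part first).

Radius of convergence at 0: 4/9.
At -2/3: a pole of order 2; residue 8.
At -4/9: a logarithmic branch point.


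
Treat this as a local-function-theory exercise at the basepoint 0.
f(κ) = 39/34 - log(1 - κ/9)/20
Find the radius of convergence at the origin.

The radius of convergence is 9.

Branch term (-1/20)*log(1 - κ/(9)): its argument vanishes at κ = 9, a logarithmic branch point, modulus 9.
The radius of convergence is the smallest modulus among the singular points: 9.


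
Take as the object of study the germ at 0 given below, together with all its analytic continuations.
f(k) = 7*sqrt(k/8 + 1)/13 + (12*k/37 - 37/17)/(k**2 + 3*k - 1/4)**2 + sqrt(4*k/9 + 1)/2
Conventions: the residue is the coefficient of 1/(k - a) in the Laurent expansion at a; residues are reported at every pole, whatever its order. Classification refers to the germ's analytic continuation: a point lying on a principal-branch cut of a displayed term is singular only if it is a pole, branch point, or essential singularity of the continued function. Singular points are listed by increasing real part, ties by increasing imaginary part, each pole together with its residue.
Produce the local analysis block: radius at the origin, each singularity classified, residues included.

Radius of convergence at 0: -3/2 + (1/2)*sqrt(10).
At -8: an algebraic (square-root) branch point.
At -3/2 - (1/2)*sqrt(10): a pole of order 2; residue -(67/1258)*sqrt(10).
At -9/4: an algebraic (square-root) branch point.
At -3/2 + (1/2)*sqrt(10): a pole of order 2; residue (67/1258)*sqrt(10).

Denominator factor (k**2 + 3*k - 1/4)^2: discriminant 10, real irrational roots -3/2 + (1/2)*sqrt(10) and -3/2 - (1/2)*sqrt(10); poles of order 2, moduli -3/2 + (1/2)*sqrt(10) and 3/2 + (1/2)*sqrt(10).
Branch term (7/13)*sqrt(1 - k/(-8)): its argument vanishes at k = -8, a square-root branch point, modulus 8.
Branch term (1/2)*sqrt(1 - k/(-9/4)): its argument vanishes at k = -9/4, a square-root branch point, modulus 9/4.
The radius of convergence is the smallest modulus among the singular points: -3/2 + (1/2)*sqrt(10).
The branch terms are analytic at -3/2 - (1/2)*sqrt(10) and contribute nothing to the residue; only the rational part matters.
The factor k**2 + 3*k - 1/4 splits as (k - a)(k - a') with a = -3/2 - (1/2)*sqrt(10), a' = -3/2 + (1/2)*sqrt(10). At the order-2 pole a set g(k) = (k - a)^2*(rational part) = [12*k/37 - 37/17] / (k - a')^2.
Order-2 pole: residue = g'(a); g'(-3/2 - (1/2)*sqrt(10)) = -(67/1258)*sqrt(10), so the residue is -(67/1258)*sqrt(10).
The branch terms are analytic at -3/2 + (1/2)*sqrt(10) and contribute nothing to the residue; only the rational part matters.
The factor k**2 + 3*k - 1/4 splits as (k - a)(k - a') with a = -3/2 + (1/2)*sqrt(10), a' = -3/2 - (1/2)*sqrt(10). At the order-2 pole a set g(k) = (k - a)^2*(rational part) = [12*k/37 - 37/17] / (k - a')^2.
Order-2 pole: residue = g'(a); g'(-3/2 + (1/2)*sqrt(10)) = (67/1258)*sqrt(10), so the residue is (67/1258)*sqrt(10).
List the singular points by increasing real part (a conjugate pair: the negative imaginary part first).


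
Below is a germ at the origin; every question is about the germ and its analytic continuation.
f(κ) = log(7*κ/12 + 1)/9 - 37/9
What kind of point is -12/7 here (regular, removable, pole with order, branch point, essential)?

The term (1/9)*log(1 - κ/(-12/7)) has argument 1 - -12/7/(-12/7) = 0 at -12/7: a logarithmic (infinitely-sheeted) branch point; the remaining terms are analytic or single-valued there.

The point is a logarithmic branch point.


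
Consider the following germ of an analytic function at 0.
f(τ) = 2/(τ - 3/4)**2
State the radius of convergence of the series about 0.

Denominator factor (τ - 3/4)^2: pole of order 2 at 3/4, modulus 3/4.
The radius of convergence is the smallest modulus among the singular points: 3/4.

The radius of convergence is 3/4.


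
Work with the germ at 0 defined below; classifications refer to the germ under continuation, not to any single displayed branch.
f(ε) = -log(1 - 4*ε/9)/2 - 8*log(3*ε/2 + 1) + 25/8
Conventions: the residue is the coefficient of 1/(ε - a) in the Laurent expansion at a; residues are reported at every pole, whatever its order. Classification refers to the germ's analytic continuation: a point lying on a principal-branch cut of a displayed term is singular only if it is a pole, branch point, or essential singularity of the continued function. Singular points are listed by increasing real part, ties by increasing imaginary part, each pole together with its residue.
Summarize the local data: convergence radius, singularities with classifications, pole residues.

Branch term (-8)*log(1 - ε/(-2/3)): its argument vanishes at ε = -2/3, a logarithmic branch point, modulus 2/3.
Branch term (-1/2)*log(1 - ε/(9/4)): its argument vanishes at ε = 9/4, a logarithmic branch point, modulus 9/4.
The radius of convergence is the smallest modulus among the singular points: 2/3.
List the singular points by increasing real part (a conjugate pair: the negative imaginary part first).

Radius of convergence at 0: 2/3.
At -2/3: a logarithmic branch point.
At 9/4: a logarithmic branch point.


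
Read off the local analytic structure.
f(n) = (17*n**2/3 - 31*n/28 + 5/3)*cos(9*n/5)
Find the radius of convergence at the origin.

The factor cos(9*n/5) is entire and contributes no finite singular point.
The polynomial part has no poles.
No finite singular points: the Taylor series at 0 converges everywhere.

The radius of convergence is infinite.


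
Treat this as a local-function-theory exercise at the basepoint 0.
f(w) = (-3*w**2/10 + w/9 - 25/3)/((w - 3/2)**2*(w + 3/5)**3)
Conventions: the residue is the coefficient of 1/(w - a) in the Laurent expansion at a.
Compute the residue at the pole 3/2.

At the order-2 pole 3/2 set g(w) = (w - (3/2))^2*f(w) = (-3*w**2/10 + w/9 - 25/3)/(w + 3/5)**3.
Order-2 pole: residue = g'(a); g'(3/2) = 746050/583443, so the residue is 746050/583443.

The residue is 746050/583443.


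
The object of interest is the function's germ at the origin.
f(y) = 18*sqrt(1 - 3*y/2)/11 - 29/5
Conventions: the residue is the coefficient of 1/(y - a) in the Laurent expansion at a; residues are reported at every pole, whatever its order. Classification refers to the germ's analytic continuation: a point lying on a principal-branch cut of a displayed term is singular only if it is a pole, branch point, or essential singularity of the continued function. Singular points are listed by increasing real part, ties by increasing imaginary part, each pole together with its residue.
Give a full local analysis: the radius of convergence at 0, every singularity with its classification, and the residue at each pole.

Radius of convergence at 0: 2/3.
At 2/3: an algebraic (square-root) branch point.

Branch term (18/11)*sqrt(1 - y/(2/3)): its argument vanishes at y = 2/3, a square-root branch point, modulus 2/3.
The radius of convergence is the smallest modulus among the singular points: 2/3.


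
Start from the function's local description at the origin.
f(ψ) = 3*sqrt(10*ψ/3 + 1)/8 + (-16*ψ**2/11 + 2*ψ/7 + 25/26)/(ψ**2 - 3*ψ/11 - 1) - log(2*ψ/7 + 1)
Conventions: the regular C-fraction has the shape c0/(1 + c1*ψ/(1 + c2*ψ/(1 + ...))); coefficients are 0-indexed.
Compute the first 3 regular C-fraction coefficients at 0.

Taylor coefficients (expand at 0): a_0 = -61/104, a_1 = 2529/8008, a_2 = 5519/284592.
c0 = a_0 = -61/104. Peel one level at a time: if S = 1 + c*ψ/S' with S'(0) = 1, then c is the ψ-coefficient of S and S' = c*ψ/(S - 1).
S_1 = c0/f = 1 + (2529/4697)*ψ + (42751613/132370854)*ψ^2 + ...; c1 = 2529/4697.
S_2 = c1*ψ/(S_1 - 1) = 1 + (-42751613/71272278)*ψ + ...; c2 = -42751613/71272278.

The regular C-fraction coefficients are [-61/104, 2529/4697, -42751613/71272278].


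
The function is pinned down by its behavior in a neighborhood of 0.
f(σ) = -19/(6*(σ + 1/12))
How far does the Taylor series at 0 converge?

Denominator factor (σ + 1/12): pole of order 1 at -1/12, modulus 1/12.
The radius of convergence is the smallest modulus among the singular points: 1/12.

The radius of convergence is 1/12.


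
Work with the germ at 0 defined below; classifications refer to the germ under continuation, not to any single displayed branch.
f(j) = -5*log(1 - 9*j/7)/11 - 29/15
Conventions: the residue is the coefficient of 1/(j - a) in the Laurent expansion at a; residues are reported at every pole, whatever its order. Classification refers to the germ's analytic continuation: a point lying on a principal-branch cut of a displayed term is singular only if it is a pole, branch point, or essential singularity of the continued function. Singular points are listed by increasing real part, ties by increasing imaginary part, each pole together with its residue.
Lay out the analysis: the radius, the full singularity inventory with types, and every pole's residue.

Branch term (-5/11)*log(1 - j/(7/9)): its argument vanishes at j = 7/9, a logarithmic branch point, modulus 7/9.
The radius of convergence is the smallest modulus among the singular points: 7/9.

Radius of convergence at 0: 7/9.
At 7/9: a logarithmic branch point.


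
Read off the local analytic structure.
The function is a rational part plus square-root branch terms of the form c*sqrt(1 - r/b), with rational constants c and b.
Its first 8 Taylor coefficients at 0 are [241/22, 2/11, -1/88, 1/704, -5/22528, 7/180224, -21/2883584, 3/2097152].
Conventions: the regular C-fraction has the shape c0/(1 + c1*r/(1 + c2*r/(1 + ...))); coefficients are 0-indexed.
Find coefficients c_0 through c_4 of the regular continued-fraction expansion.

Taylor coefficients (read off): a_0 = 241/22, a_1 = 2/11, a_2 = -1/88, a_3 = 1/704, a_4 = -5/22528.
c0 = a_0 = 241/22. Peel one level at a time: if S = 1 + c*r/S' with S'(0) = 1, then c is the r-coefficient of S and S' = c*r/(S - 1).
S_1 = c0/f = 1 + (-4/241)*r + (305/232324)*r^2 + ...; c1 = -4/241.
S_2 = c1*r/(S_1 - 1) = 1 + (305/3856)*r + (-1/256)*r^2 + ...; c2 = 305/3856.
S_3 = c2*r/(S_2 - 1) = 1 + (241/4880)*r + (-88929/23814400)*r^2 + ...; c3 = 241/4880.
S_4 = c3*r/(S_3 - 1) = 1 + (369/4880)*r + ...; c4 = 369/4880.

The regular C-fraction coefficients are [241/22, -4/241, 305/3856, 241/4880, 369/4880].


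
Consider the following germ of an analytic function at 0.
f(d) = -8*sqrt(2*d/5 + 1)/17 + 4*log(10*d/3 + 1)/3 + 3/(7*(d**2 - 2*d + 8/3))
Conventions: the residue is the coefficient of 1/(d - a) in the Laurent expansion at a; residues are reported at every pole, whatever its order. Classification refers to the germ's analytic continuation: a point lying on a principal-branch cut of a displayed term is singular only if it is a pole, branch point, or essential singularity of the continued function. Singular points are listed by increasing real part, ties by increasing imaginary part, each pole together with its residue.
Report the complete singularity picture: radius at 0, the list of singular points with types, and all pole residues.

Denominator factor (d**2 - 2*d + 8/3): discriminant -20/3, complex-conjugate roots (1) + ((1/3)*sqrt(15))*i and (1) - ((1/3)*sqrt(15))*i; poles of order 1, moduli (2/3)*sqrt(6) and (2/3)*sqrt(6).
Branch term (4/3)*log(1 - d/(-3/10)): its argument vanishes at d = -3/10, a logarithmic branch point, modulus 3/10.
Branch term (-8/17)*sqrt(1 - d/(-5/2)): its argument vanishes at d = -5/2, a square-root branch point, modulus 5/2.
The radius of convergence is the smallest modulus among the singular points: 3/10.
The branch terms are analytic at (1) - ((1/3)*sqrt(15))*i and contribute nothing to the residue; only the rational part matters.
The factor d**2 - 2*d + 8/3 splits as (d - a)(d - a') with a = (1) - ((1/3)*sqrt(15))*i, a' = (1) + ((1/3)*sqrt(15))*i. At the order-1 pole a set g(d) = (d - a)*(rational part) = [3/7] / (d - a').
Simple pole: residue = g(a) at a = (1) - ((1/3)*sqrt(15))*i, which is ((3/70)*sqrt(15))*i.
The branch terms are analytic at (1) + ((1/3)*sqrt(15))*i and contribute nothing to the residue; only the rational part matters.
The factor d**2 - 2*d + 8/3 splits as (d - a)(d - a') with a = (1) + ((1/3)*sqrt(15))*i, a' = (1) - ((1/3)*sqrt(15))*i. At the order-1 pole a set g(d) = (d - a)*(rational part) = [3/7] / (d - a').
Simple pole: residue = g(a) at a = (1) + ((1/3)*sqrt(15))*i, which is -((3/70)*sqrt(15))*i.
List the singular points by increasing real part (a conjugate pair: the negative imaginary part first).

Radius of convergence at 0: 3/10.
At -5/2: an algebraic (square-root) branch point.
At -3/10: a logarithmic branch point.
At (1) - ((1/3)*sqrt(15))*i: a pole of order 1; residue ((3/70)*sqrt(15))*i.
At (1) + ((1/3)*sqrt(15))*i: a pole of order 1; residue -((3/70)*sqrt(15))*i.


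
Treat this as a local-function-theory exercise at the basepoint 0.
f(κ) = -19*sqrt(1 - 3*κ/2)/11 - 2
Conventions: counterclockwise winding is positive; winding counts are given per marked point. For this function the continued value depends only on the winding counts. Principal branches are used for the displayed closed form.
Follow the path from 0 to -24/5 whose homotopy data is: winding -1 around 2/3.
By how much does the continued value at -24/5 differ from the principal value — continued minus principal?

Continued minus principal equals (38/55)*sqrt(205).

The rational part is single-valued and drops out of the difference; each branch term changes only by its own monodromy.
(-19/11)*sqrt(1 - κ/(2/3)): winding -1 is odd, the square root flips sign, contributing -2*(-19/11)*sqrt(1 - (-24/5)/(2/3)) = -2*(-19/11)*sqrt(41/5) = (38/55)*sqrt(205).
Summing the contributions at κ = -24/5 gives (38/55)*sqrt(205).


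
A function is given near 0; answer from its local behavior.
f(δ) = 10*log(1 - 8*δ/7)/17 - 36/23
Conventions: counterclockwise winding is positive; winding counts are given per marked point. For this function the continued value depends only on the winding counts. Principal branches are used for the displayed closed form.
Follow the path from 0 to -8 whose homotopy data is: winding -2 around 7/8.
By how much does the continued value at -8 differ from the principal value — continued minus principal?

Continued minus principal equals -(40/17)*pi*i.

The rational part is single-valued and drops out of the difference; each branch term changes only by its own monodromy.
(10/17)*log(1 - δ/(7/8)): each positive loop around 7/8 adds 2*pi*i to the log, so winding -2 contributes (10/17)*(-2)*2*pi*i = -(40/17)*pi*i.
Summing the contributions at δ = -8 gives -(40/17)*pi*i.


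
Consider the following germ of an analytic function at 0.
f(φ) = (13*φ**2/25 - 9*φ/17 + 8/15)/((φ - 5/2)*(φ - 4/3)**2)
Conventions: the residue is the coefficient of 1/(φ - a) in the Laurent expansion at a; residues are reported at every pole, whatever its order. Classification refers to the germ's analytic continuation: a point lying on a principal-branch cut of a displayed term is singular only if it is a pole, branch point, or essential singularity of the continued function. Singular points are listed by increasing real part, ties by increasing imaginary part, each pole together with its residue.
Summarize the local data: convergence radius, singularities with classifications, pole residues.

Radius of convergence at 0: 4/3.
At 4/3: a pole of order 2; residue -26806/20825.
At 5/2: a pole of order 1; residue 7527/4165.

Denominator factor (φ - 4/3)^2: pole of order 2 at 4/3, modulus 4/3.
Denominator factor (φ - 5/2): pole of order 1 at 5/2, modulus 5/2.
The radius of convergence is the smallest modulus among the singular points: 4/3.
At the order-2 pole 4/3 set g(φ) = (φ - (4/3))^2*f(φ) = (13*φ**2/25 - 9*φ/17 + 8/15)/(φ - 5/2).
Order-2 pole: residue = g'(a); g'(4/3) = -26806/20825, so the residue is -26806/20825.
At the order-1 pole 5/2 set g(φ) = (φ - (5/2))*f(φ) = (13*φ**2/25 - 9*φ/17 + 8/15)/(φ - 4/3)**2.
Simple pole: residue = g(a) at a = 5/2, which is 7527/4165.
List the singular points by increasing real part (a conjugate pair: the negative imaginary part first).


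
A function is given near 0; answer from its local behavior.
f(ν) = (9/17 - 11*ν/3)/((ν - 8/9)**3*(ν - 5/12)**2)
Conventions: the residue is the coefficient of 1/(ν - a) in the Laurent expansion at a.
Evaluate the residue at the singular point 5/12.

The residue is 134960256/1419857.

At the order-2 pole 5/12 set g(ν) = (ν - (5/12))^2*f(ν) = (9/17 - 11*ν/3)/(ν - 8/9)**3.
Order-2 pole: residue = g'(a); g'(5/12) = 134960256/1419857, so the residue is 134960256/1419857.


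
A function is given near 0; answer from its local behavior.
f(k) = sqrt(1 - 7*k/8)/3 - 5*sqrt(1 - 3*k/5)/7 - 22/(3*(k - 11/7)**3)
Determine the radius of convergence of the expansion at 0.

Denominator factor (k - 11/7)^3: pole of order 3 at 11/7, modulus 11/7.
Branch term (1/3)*sqrt(1 - k/(8/7)): its argument vanishes at k = 8/7, a square-root branch point, modulus 8/7.
Branch term (-5/7)*sqrt(1 - k/(5/3)): its argument vanishes at k = 5/3, a square-root branch point, modulus 5/3.
The radius of convergence is the smallest modulus among the singular points: 8/7.

The radius of convergence is 8/7.


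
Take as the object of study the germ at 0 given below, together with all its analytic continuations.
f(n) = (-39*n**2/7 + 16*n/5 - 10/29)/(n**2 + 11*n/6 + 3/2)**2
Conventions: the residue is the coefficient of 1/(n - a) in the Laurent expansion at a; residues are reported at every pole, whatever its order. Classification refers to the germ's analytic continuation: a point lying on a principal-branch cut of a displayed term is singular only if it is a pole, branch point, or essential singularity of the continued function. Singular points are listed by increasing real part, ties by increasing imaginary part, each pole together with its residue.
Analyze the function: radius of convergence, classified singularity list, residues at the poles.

Denominator factor (n**2 + 11*n/6 + 3/2)^2: discriminant -95/36, complex-conjugate roots (-11/12) + ((1/12)*sqrt(95))*i and (-11/12) - ((1/12)*sqrt(95))*i; poles of order 2, moduli (1/2)*sqrt(6) and (1/2)*sqrt(6).
The radius of convergence is the smallest modulus among the singular points: (1/2)*sqrt(6).
The factor n**2 + 11*n/6 + 3/2 splits as (n - a)(n - a') with a = (-11/12) - ((1/12)*sqrt(95))*i, a' = (-11/12) + ((1/12)*sqrt(95))*i. At the order-2 pole a set g(n) = (n - a)^2*f(n) = [-39*n**2/7 + 16*n/5 - 10/29] / (n - a')^2.
Order-2 pole: residue = g'(a); g'((-11/12) - ((1/12)*sqrt(95))*i) = -((5101848/9160375)*sqrt(95))*i, so the residue is -((5101848/9160375)*sqrt(95))*i.
The factor n**2 + 11*n/6 + 3/2 splits as (n - a)(n - a') with a = (-11/12) + ((1/12)*sqrt(95))*i, a' = (-11/12) - ((1/12)*sqrt(95))*i. At the order-2 pole a set g(n) = (n - a)^2*f(n) = [-39*n**2/7 + 16*n/5 - 10/29] / (n - a')^2.
Order-2 pole: residue = g'(a); g'((-11/12) + ((1/12)*sqrt(95))*i) = ((5101848/9160375)*sqrt(95))*i, so the residue is ((5101848/9160375)*sqrt(95))*i.
List the singular points by increasing real part (a conjugate pair: the negative imaginary part first).

Radius of convergence at 0: (1/2)*sqrt(6).
At (-11/12) - ((1/12)*sqrt(95))*i: a pole of order 2; residue -((5101848/9160375)*sqrt(95))*i.
At (-11/12) + ((1/12)*sqrt(95))*i: a pole of order 2; residue ((5101848/9160375)*sqrt(95))*i.


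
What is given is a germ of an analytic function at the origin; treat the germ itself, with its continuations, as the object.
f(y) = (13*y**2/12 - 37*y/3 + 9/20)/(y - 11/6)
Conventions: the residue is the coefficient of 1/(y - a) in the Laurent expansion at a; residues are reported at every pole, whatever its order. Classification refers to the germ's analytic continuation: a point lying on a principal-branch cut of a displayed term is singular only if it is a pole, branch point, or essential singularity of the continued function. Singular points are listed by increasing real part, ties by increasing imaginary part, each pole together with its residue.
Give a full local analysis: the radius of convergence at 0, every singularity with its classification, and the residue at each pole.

Denominator factor (y - 11/6): pole of order 1 at 11/6, modulus 11/6.
The radius of convergence is the smallest modulus among the singular points: 11/6.
At the order-1 pole 11/6 set g(y) = (y - (11/6))*f(y) = 13*y**2/12 - 37*y/3 + 9/20.
Simple pole: residue = g(a) at a = 11/6, which is -40003/2160.

Radius of convergence at 0: 11/6.
At 11/6: a pole of order 1; residue -40003/2160.


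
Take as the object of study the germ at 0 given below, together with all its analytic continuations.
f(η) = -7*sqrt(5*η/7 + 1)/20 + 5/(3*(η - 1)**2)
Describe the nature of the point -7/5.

The term (-7/20)*sqrt(1 - η/(-7/5)) has argument 1 - -7/5/(-7/5) = 0 at -7/5: a square-root (algebraic, two-sheeted) branch point; the remaining terms are analytic or single-valued there.

The point is an algebraic (square-root) branch point.


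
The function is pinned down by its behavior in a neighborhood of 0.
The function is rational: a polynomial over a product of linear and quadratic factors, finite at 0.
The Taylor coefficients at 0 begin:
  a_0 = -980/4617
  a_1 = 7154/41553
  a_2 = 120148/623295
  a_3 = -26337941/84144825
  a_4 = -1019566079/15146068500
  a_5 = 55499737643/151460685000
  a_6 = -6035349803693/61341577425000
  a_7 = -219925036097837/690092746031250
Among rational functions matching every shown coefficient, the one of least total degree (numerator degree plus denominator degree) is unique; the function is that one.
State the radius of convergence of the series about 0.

No rational of total degree below 6 reproduces all 8 coefficients; solving the [0/6] Pade equations on them gives f(ρ) = 40/(19*(ρ**2 - ρ/5 - 6)*(ρ**2 + ρ/2 + 9/7)**2), whose expansion matches every shown term.
Denominator factor (ρ**2 + ρ/2 + 9/7)^2: discriminant -137/28, complex-conjugate roots (-1/4) + ((1/28)*sqrt(959))*i and (-1/4) - ((1/28)*sqrt(959))*i; poles of order 2, moduli (3/7)*sqrt(7) and (3/7)*sqrt(7).
Denominator factor (ρ**2 - ρ/5 - 6): discriminant 601/25, real irrational roots 1/10 + (1/10)*sqrt(601) and 1/10 - (1/10)*sqrt(601); poles of order 1, moduli 1/10 + (1/10)*sqrt(601) and -1/10 + (1/10)*sqrt(601).
The radius of convergence is the smallest modulus among the singular points: (3/7)*sqrt(7).

The radius of convergence is (3/7)*sqrt(7).


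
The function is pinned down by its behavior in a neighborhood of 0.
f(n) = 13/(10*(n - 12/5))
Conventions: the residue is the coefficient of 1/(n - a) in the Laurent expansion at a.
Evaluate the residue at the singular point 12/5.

The residue is 13/10.

At the order-1 pole 12/5 set g(n) = (n - (12/5))*f(n) = 13/10.
Simple pole: residue = g(a) at a = 12/5, which is 13/10.


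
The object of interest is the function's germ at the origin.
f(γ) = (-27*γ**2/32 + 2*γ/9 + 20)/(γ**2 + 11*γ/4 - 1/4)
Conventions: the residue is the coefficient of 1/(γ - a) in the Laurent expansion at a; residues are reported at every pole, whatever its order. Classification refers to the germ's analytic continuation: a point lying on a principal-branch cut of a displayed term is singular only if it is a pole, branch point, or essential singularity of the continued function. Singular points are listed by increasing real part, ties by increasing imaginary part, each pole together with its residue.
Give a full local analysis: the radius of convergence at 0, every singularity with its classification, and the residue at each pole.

Radius of convergence at 0: -11/8 + (1/8)*sqrt(137).
At -11/8 - (1/8)*sqrt(137): a pole of order 1; residue 2929/2304 - (150157/315648)*sqrt(137).
At -11/8 + (1/8)*sqrt(137): a pole of order 1; residue 2929/2304 + (150157/315648)*sqrt(137).

Denominator factor (γ**2 + 11*γ/4 - 1/4): discriminant 137/16, real irrational roots -11/8 + (1/8)*sqrt(137) and -11/8 - (1/8)*sqrt(137); poles of order 1, moduli -11/8 + (1/8)*sqrt(137) and 11/8 + (1/8)*sqrt(137).
The radius of convergence is the smallest modulus among the singular points: -11/8 + (1/8)*sqrt(137).
The factor γ**2 + 11*γ/4 - 1/4 splits as (γ - a)(γ - a') with a = -11/8 - (1/8)*sqrt(137), a' = -11/8 + (1/8)*sqrt(137). At the order-1 pole a set g(γ) = (γ - a)*f(γ) = [-27*γ**2/32 + 2*γ/9 + 20] / (γ - a').
Simple pole: residue = g(a) at a = -11/8 - (1/8)*sqrt(137), which is 2929/2304 - (150157/315648)*sqrt(137).
The factor γ**2 + 11*γ/4 - 1/4 splits as (γ - a)(γ - a') with a = -11/8 + (1/8)*sqrt(137), a' = -11/8 - (1/8)*sqrt(137). At the order-1 pole a set g(γ) = (γ - a)*f(γ) = [-27*γ**2/32 + 2*γ/9 + 20] / (γ - a').
Simple pole: residue = g(a) at a = -11/8 + (1/8)*sqrt(137), which is 2929/2304 + (150157/315648)*sqrt(137).
List the singular points by increasing real part (a conjugate pair: the negative imaginary part first).


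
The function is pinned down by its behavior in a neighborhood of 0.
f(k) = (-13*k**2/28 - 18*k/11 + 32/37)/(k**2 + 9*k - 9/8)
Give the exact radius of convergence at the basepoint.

Denominator factor (k**2 + 9*k - 9/8): discriminant 171/2, real irrational roots -9/2 + (3/4)*sqrt(38) and -9/2 - (3/4)*sqrt(38); poles of order 1, moduli -9/2 + (3/4)*sqrt(38) and 9/2 + (3/4)*sqrt(38).
The radius of convergence is the smallest modulus among the singular points: -9/2 + (3/4)*sqrt(38).

The radius of convergence is -9/2 + (3/4)*sqrt(38).


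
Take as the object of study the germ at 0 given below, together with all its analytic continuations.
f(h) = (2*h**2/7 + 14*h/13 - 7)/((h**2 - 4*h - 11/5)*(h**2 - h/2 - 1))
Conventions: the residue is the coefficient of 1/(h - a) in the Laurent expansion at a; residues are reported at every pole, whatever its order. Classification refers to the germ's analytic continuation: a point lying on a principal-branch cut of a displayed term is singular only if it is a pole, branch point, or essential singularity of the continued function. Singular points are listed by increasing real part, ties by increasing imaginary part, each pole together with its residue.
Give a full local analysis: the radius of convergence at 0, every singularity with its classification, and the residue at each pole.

Radius of convergence at 0: -2 + (1/5)*sqrt(155).
At 1/4 - (1/4)*sqrt(17): a pole of order 1; residue 113585/79261 + (324605/1347437)*sqrt(17).
At 2 - (1/5)*sqrt(155): a pole of order 1; residue -113585/79261 - (291248/2457091)*sqrt(155).
At 1/4 + (1/4)*sqrt(17): a pole of order 1; residue 113585/79261 - (324605/1347437)*sqrt(17).
At 2 + (1/5)*sqrt(155): a pole of order 1; residue -113585/79261 + (291248/2457091)*sqrt(155).

Denominator factor (h**2 - h/2 - 1): discriminant 17/4, real irrational roots 1/4 + (1/4)*sqrt(17) and 1/4 - (1/4)*sqrt(17); poles of order 1, moduli 1/4 + (1/4)*sqrt(17) and -1/4 + (1/4)*sqrt(17).
Denominator factor (h**2 - 4*h - 11/5): discriminant 124/5, real irrational roots 2 + (1/5)*sqrt(155) and 2 - (1/5)*sqrt(155); poles of order 1, moduli 2 + (1/5)*sqrt(155) and -2 + (1/5)*sqrt(155).
The radius of convergence is the smallest modulus among the singular points: -2 + (1/5)*sqrt(155).
The factor h**2 - h/2 - 1 splits as (h - a)(h - a') with a = 1/4 - (1/4)*sqrt(17), a' = 1/4 + (1/4)*sqrt(17). At the order-1 pole a set g(h) = (h - a)*f(h) = [(2*h**2/7 + 14*h/13 - 7)/(h**2 - 4*h - 11/5)] / (h - a').
Simple pole: residue = g(a) at a = 1/4 - (1/4)*sqrt(17), which is 113585/79261 + (324605/1347437)*sqrt(17).
The factor h**2 - 4*h - 11/5 splits as (h - a)(h - a') with a = 2 - (1/5)*sqrt(155), a' = 2 + (1/5)*sqrt(155). At the order-1 pole a set g(h) = (h - a)*f(h) = [(2*h**2/7 + 14*h/13 - 7)/(h**2 - h/2 - 1)] / (h - a').
Simple pole: residue = g(a) at a = 2 - (1/5)*sqrt(155), which is -113585/79261 - (291248/2457091)*sqrt(155).
The factor h**2 - h/2 - 1 splits as (h - a)(h - a') with a = 1/4 + (1/4)*sqrt(17), a' = 1/4 - (1/4)*sqrt(17). At the order-1 pole a set g(h) = (h - a)*f(h) = [(2*h**2/7 + 14*h/13 - 7)/(h**2 - 4*h - 11/5)] / (h - a').
Simple pole: residue = g(a) at a = 1/4 + (1/4)*sqrt(17), which is 113585/79261 - (324605/1347437)*sqrt(17).
The factor h**2 - 4*h - 11/5 splits as (h - a)(h - a') with a = 2 + (1/5)*sqrt(155), a' = 2 - (1/5)*sqrt(155). At the order-1 pole a set g(h) = (h - a)*f(h) = [(2*h**2/7 + 14*h/13 - 7)/(h**2 - h/2 - 1)] / (h - a').
Simple pole: residue = g(a) at a = 2 + (1/5)*sqrt(155), which is -113585/79261 + (291248/2457091)*sqrt(155).
List the singular points by increasing real part (a conjugate pair: the negative imaginary part first).
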